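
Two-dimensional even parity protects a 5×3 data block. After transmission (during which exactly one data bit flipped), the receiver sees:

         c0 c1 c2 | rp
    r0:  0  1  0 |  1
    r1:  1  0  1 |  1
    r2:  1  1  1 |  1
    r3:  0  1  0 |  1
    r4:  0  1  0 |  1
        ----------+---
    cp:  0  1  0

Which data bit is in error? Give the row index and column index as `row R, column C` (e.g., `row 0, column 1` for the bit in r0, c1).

row 1, column 1

Recompute each row's even parity and compare to rp:
  r0: data parity 1, sent rp 1 → ok
  r1: data parity 0, sent rp 1 → mismatch
  r2: data parity 1, sent rp 1 → ok
  r3: data parity 1, sent rp 1 → ok
  r4: data parity 1, sent rp 1 → ok
Recompute each column's even parity and compare to cp:
  c0: data parity 0, sent cp 0 → ok
  c1: data parity 0, sent cp 1 → mismatch
  c2: data parity 0, sent cp 0 → ok
Exactly one row (r1) and one column (c1) fail → the flipped bit is at their intersection.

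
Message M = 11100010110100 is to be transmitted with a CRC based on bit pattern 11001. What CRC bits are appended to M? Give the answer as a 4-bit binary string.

1110

Append 4 zeros: 111000101101000000. Divide by 11001 (XOR where the leading bit is 1):
  pos 0: 11100 XOR 11001 = 00101
  pos 2: 10101 XOR 11001 = 01100
  pos 3: 11000 XOR 11001 = 00001
  pos 7: 11101 XOR 11001 = 00100
  pos 9: 10000 XOR 11001 = 01001
  pos 10: 10010 XOR 11001 = 01011
  pos 11: 10110 XOR 11001 = 01111
  pos 12: 11110 XOR 11001 = 00111
Remainder (last 4 bits) = 1110. This is the CRC / FCS.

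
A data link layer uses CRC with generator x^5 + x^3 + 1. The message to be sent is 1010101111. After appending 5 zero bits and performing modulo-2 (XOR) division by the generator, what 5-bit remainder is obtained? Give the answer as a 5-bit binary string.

00010

Append 5 zeros: 101010111100000. Divide by 101001 (XOR where the leading bit is 1):
  pos 0: 101010 XOR 101001 = 000011
  pos 4: 111111 XOR 101001 = 010110
  pos 5: 101100 XOR 101001 = 000101
  pos 8: 101000 XOR 101001 = 000001
Remainder (last 5 bits) = 00010. This is the CRC / FCS.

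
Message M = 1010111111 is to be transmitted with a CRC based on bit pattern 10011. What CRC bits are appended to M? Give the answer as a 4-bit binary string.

Append 4 zeros: 10101111110000. Divide by 10011 (XOR where the leading bit is 1):
  pos 0: 10101 XOR 10011 = 00110
  pos 2: 11011 XOR 10011 = 01000
  pos 3: 10001 XOR 10011 = 00010
  pos 6: 10110 XOR 10011 = 00101
  pos 8: 10100 XOR 10011 = 00111
Remainder (last 4 bits) = 1110. This is the CRC / FCS.

1110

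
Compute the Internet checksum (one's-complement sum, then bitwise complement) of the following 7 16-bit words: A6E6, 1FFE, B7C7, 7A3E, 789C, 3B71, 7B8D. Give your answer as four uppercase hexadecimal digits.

D779

One's-complement addition (fold any carry out of bit 15 back into bit 0):
  0xA6E6 + 0x1FFE = 0x0C6E4
  0xC6E4 + 0xB7C7 = 0x17EAB → wrap carry → 0x7EAC
  0x7EAC + 0x7A3E = 0x0F8EA
  0xF8EA + 0x789C = 0x17186 → wrap carry → 0x7187
  0x7187 + 0x3B71 = 0x0ACF8
  0xACF8 + 0x7B8D = 0x12885 → wrap carry → 0x2886
One's-complement sum = 0x2886.
Checksum = ~0x2886 & 0xFFFF = 0xD779.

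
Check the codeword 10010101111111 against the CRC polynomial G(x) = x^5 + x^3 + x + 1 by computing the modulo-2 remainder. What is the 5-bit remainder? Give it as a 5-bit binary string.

00000

Modulo-2 division of 10010101111111 by 101011:
  pos 0: 100101 XOR 101011 = 001110
  pos 2: 111001 XOR 101011 = 010010
  pos 3: 100101 XOR 101011 = 001110
  pos 5: 111011 XOR 101011 = 010000
  pos 6: 100001 XOR 101011 = 001010
  pos 8: 101011 XOR 101011 = 000000
Remainder = 00000 (zero — the frame passes the CRC check).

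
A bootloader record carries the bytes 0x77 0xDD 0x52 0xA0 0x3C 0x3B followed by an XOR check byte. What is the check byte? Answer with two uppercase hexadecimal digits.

5F

XOR the bytes together:
  start with 0x77
  0x77 ⊕ 0xDD = 0xAA
  0xAA ⊕ 0x52 = 0xF8
  0xF8 ⊕ 0xA0 = 0x58
  0x58 ⊕ 0x3C = 0x64
  0x64 ⊕ 0x3B = 0x5F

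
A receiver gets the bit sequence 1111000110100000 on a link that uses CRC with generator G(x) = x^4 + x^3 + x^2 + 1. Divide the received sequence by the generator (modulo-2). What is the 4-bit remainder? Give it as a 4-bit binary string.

1110

Modulo-2 division of 1111000110100000 by 11101:
  pos 0: 11110 XOR 11101 = 00011
  pos 3: 11001 XOR 11101 = 00100
  pos 5: 10010 XOR 11101 = 01111
  pos 6: 11111 XOR 11101 = 00010
  pos 9: 10000 XOR 11101 = 01101
  pos 10: 11010 XOR 11101 = 00111
Remainder = 1110 (nonzero — an error is detected).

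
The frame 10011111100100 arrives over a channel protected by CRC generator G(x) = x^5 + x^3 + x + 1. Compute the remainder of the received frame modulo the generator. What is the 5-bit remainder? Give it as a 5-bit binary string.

Modulo-2 division of 10011111100100 by 101011:
  pos 0: 100111 XOR 101011 = 001100
  pos 2: 110011 XOR 101011 = 011000
  pos 3: 110001 XOR 101011 = 011010
  pos 4: 110100 XOR 101011 = 011111
  pos 5: 111110 XOR 101011 = 010101
  pos 6: 101011 XOR 101011 = 000000
Remainder = 00000 (zero — the frame passes the CRC check).

00000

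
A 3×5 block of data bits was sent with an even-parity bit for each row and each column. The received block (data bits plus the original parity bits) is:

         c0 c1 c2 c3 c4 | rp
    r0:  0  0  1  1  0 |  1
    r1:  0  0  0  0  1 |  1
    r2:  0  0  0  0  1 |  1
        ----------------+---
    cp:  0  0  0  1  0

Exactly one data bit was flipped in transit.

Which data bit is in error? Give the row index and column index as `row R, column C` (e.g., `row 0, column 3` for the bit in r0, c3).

Recompute each row's even parity and compare to rp:
  r0: data parity 0, sent rp 1 → mismatch
  r1: data parity 1, sent rp 1 → ok
  r2: data parity 1, sent rp 1 → ok
Recompute each column's even parity and compare to cp:
  c0: data parity 0, sent cp 0 → ok
  c1: data parity 0, sent cp 0 → ok
  c2: data parity 1, sent cp 0 → mismatch
  c3: data parity 1, sent cp 1 → ok
  c4: data parity 0, sent cp 0 → ok
Exactly one row (r0) and one column (c2) fail → the flipped bit is at their intersection.

row 0, column 2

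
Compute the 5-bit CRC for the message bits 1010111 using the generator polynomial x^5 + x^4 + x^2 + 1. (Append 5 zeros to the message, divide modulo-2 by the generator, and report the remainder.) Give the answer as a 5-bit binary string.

10110

Append 5 zeros: 101011100000. Divide by 110101 (XOR where the leading bit is 1):
  pos 0: 101011 XOR 110101 = 011110
  pos 1: 111101 XOR 110101 = 001000
  pos 3: 100000 XOR 110101 = 010101
  pos 4: 101010 XOR 110101 = 011111
  pos 5: 111110 XOR 110101 = 001011
Remainder (last 5 bits) = 10110. This is the CRC / FCS.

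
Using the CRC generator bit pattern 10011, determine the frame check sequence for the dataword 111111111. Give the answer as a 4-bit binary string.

1011

Append 4 zeros: 1111111110000. Divide by 10011 (XOR where the leading bit is 1):
  pos 0: 11111 XOR 10011 = 01100
  pos 1: 11001 XOR 10011 = 01010
  pos 2: 10101 XOR 10011 = 00110
  pos 4: 11011 XOR 10011 = 01000
  pos 5: 10000 XOR 10011 = 00011
  pos 8: 11000 XOR 10011 = 01011
Remainder (last 4 bits) = 1011. This is the CRC / FCS.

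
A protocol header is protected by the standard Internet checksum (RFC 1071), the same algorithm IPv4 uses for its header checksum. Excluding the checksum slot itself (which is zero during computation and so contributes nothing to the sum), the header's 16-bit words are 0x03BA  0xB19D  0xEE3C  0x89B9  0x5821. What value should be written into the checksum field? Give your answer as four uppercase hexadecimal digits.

7A90

One's-complement addition (fold any carry out of bit 15 back into bit 0):
  0x03BA + 0xB19D = 0x0B557
  0xB557 + 0xEE3C = 0x1A393 → wrap carry → 0xA394
  0xA394 + 0x89B9 = 0x12D4D → wrap carry → 0x2D4E
  0x2D4E + 0x5821 = 0x0856F
One's-complement sum = 0x856F.
Checksum = ~0x856F & 0xFFFF = 0x7A90.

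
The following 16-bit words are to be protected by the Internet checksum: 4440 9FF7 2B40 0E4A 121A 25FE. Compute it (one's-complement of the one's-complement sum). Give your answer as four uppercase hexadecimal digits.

One's-complement addition (fold any carry out of bit 15 back into bit 0):
  0x4440 + 0x9FF7 = 0x0E437
  0xE437 + 0x2B40 = 0x10F77 → wrap carry → 0x0F78
  0x0F78 + 0x0E4A = 0x01DC2
  0x1DC2 + 0x121A = 0x02FDC
  0x2FDC + 0x25FE = 0x055DA
One's-complement sum = 0x55DA.
Checksum = ~0x55DA & 0xFFFF = 0xAA25.

AA25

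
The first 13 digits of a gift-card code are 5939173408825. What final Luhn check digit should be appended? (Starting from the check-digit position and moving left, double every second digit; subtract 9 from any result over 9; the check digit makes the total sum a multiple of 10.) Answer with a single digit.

Partial digits right→left: 5 2 8 8 0 4 3 7 1 9 3 9 5
Double every second digit counting from the check-digit position (so the 1st, 3rd, 5th, ... of the partial from the right).
  doubled (with −9 where >9): 1 7 0 6 2 6 1 → sum 23
  kept as-is: 2 8 4 7 9 9 → sum 39
Total = 23 + 39 = 62.
Check digit = (10 − (62 mod 10)) mod 10 = 8.

8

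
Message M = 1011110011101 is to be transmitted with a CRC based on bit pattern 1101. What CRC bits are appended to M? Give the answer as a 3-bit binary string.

Append 3 zeros: 1011110011101000. Divide by 1101 (XOR where the leading bit is 1):
  pos 0: 1011 XOR 1101 = 0110
  pos 1: 1101 XOR 1101 = 0000
  pos 5: 1001 XOR 1101 = 0100
  pos 6: 1001 XOR 1101 = 0100
  pos 7: 1001 XOR 1101 = 0100
  pos 8: 1000 XOR 1101 = 0101
  pos 9: 1011 XOR 1101 = 0110
  pos 10: 1100 XOR 1101 = 0001
Remainder (last 3 bits) = 100. This is the CRC / FCS.

100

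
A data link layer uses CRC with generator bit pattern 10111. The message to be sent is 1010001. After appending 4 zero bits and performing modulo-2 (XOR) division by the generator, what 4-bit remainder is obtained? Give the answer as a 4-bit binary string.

Append 4 zeros: 10100010000. Divide by 10111 (XOR where the leading bit is 1):
  pos 0: 10100 XOR 10111 = 00011
  pos 3: 11010 XOR 10111 = 01101
  pos 4: 11010 XOR 10111 = 01101
  pos 5: 11010 XOR 10111 = 01101
  pos 6: 11010 XOR 10111 = 01101
Remainder (last 4 bits) = 1101. This is the CRC / FCS.

1101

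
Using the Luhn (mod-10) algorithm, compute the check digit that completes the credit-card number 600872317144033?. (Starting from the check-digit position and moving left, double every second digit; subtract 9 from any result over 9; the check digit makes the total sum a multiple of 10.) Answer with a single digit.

8

Partial digits right→left: 3 3 0 4 4 1 7 1 3 2 7 8 0 0 6
Double every second digit counting from the check-digit position (so the 1st, 3rd, 5th, ... of the partial from the right).
  doubled (with −9 where >9): 6 0 8 5 6 5 0 3 → sum 33
  kept as-is: 3 4 1 1 2 8 0 → sum 19
Total = 33 + 19 = 52.
Check digit = (10 − (52 mod 10)) mod 10 = 8.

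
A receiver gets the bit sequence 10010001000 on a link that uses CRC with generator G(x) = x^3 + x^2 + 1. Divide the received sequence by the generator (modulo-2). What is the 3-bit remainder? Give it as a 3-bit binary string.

Modulo-2 division of 10010001000 by 1101:
  pos 0: 1001 XOR 1101 = 0100
  pos 1: 1000 XOR 1101 = 0101
  pos 2: 1010 XOR 1101 = 0111
  pos 3: 1110 XOR 1101 = 0011
  pos 5: 1110 XOR 1101 = 0011
  pos 7: 1100 XOR 1101 = 0001
Remainder = 001 (nonzero — an error is detected).

001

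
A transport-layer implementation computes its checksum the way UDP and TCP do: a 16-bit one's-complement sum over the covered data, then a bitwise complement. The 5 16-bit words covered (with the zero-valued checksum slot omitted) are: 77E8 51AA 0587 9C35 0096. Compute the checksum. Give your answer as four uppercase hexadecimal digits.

One's-complement addition (fold any carry out of bit 15 back into bit 0):
  0x77E8 + 0x51AA = 0x0C992
  0xC992 + 0x0587 = 0x0CF19
  0xCF19 + 0x9C35 = 0x16B4E → wrap carry → 0x6B4F
  0x6B4F + 0x0096 = 0x06BE5
One's-complement sum = 0x6BE5.
Checksum = ~0x6BE5 & 0xFFFF = 0x941A.

941A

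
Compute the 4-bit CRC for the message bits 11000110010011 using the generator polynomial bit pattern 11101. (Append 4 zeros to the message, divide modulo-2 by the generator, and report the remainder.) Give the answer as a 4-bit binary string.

Append 4 zeros: 110001100100110000. Divide by 11101 (XOR where the leading bit is 1):
  pos 0: 11000 XOR 11101 = 00101
  pos 2: 10111 XOR 11101 = 01010
  pos 3: 10100 XOR 11101 = 01001
  pos 4: 10010 XOR 11101 = 01111
  pos 5: 11111 XOR 11101 = 00010
  pos 8: 10001 XOR 11101 = 01100
  pos 9: 11001 XOR 11101 = 00100
  pos 11: 10000 XOR 11101 = 01101
  pos 12: 11010 XOR 11101 = 00111
Remainder (last 4 bits) = 1110. This is the CRC / FCS.

1110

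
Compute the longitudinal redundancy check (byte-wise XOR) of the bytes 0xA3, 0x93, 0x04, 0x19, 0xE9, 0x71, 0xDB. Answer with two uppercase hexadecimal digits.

XOR the bytes together:
  start with 0xA3
  0xA3 ⊕ 0x93 = 0x30
  0x30 ⊕ 0x04 = 0x34
  0x34 ⊕ 0x19 = 0x2D
  0x2D ⊕ 0xE9 = 0xC4
  0xC4 ⊕ 0x71 = 0xB5
  0xB5 ⊕ 0xDB = 0x6E

6E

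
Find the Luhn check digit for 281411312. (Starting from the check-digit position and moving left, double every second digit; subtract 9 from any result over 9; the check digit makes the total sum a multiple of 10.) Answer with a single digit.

Partial digits right→left: 2 1 3 1 1 4 1 8 2
Double every second digit counting from the check-digit position (so the 1st, 3rd, 5th, ... of the partial from the right).
  doubled (with −9 where >9): 4 6 2 2 4 → sum 18
  kept as-is: 1 1 4 8 → sum 14
Total = 18 + 14 = 32.
Check digit = (10 − (32 mod 10)) mod 10 = 8.

8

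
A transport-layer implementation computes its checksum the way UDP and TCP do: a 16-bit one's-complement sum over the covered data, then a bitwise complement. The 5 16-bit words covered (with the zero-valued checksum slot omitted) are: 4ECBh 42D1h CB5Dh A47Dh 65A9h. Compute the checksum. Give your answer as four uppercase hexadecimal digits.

One's-complement addition (fold any carry out of bit 15 back into bit 0):
  0x4ECB + 0x42D1 = 0x0919C
  0x919C + 0xCB5D = 0x15CF9 → wrap carry → 0x5CFA
  0x5CFA + 0xA47D = 0x10177 → wrap carry → 0x0178
  0x0178 + 0x65A9 = 0x06721
One's-complement sum = 0x6721.
Checksum = ~0x6721 & 0xFFFF = 0x98DE.

98DE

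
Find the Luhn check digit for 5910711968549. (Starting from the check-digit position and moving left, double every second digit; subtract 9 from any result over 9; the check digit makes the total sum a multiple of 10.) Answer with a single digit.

6

Partial digits right→left: 9 4 5 8 6 9 1 1 7 0 1 9 5
Double every second digit counting from the check-digit position (so the 1st, 3rd, 5th, ... of the partial from the right).
  doubled (with −9 where >9): 9 1 3 2 5 2 1 → sum 23
  kept as-is: 4 8 9 1 0 9 → sum 31
Total = 23 + 31 = 54.
Check digit = (10 − (54 mod 10)) mod 10 = 6.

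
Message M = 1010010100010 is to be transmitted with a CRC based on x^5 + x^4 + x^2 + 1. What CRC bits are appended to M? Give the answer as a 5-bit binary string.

00001

Append 5 zeros: 101001010001000000. Divide by 110101 (XOR where the leading bit is 1):
  pos 0: 101001 XOR 110101 = 011100
  pos 1: 111000 XOR 110101 = 001101
  pos 3: 110110 XOR 110101 = 000011
  pos 7: 110010 XOR 110101 = 000111
  pos 10: 111000 XOR 110101 = 001101
  pos 12: 110100 XOR 110101 = 000001
Remainder (last 5 bits) = 00001. This is the CRC / FCS.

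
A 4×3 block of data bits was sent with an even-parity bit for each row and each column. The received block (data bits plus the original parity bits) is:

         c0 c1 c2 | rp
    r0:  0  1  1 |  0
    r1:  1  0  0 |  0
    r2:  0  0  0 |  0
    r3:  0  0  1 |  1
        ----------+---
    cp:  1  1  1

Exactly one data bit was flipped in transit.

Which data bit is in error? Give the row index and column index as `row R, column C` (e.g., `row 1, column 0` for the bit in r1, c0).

Recompute each row's even parity and compare to rp:
  r0: data parity 0, sent rp 0 → ok
  r1: data parity 1, sent rp 0 → mismatch
  r2: data parity 0, sent rp 0 → ok
  r3: data parity 1, sent rp 1 → ok
Recompute each column's even parity and compare to cp:
  c0: data parity 1, sent cp 1 → ok
  c1: data parity 1, sent cp 1 → ok
  c2: data parity 0, sent cp 1 → mismatch
Exactly one row (r1) and one column (c2) fail → the flipped bit is at their intersection.

row 1, column 2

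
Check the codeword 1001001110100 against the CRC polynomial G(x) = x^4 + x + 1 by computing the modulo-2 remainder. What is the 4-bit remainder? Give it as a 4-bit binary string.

1000

Modulo-2 division of 1001001110100 by 10011:
  pos 0: 10010 XOR 10011 = 00001
  pos 4: 10111 XOR 10011 = 00100
  pos 6: 10001 XOR 10011 = 00010
Remainder = 1000 (nonzero — an error is detected).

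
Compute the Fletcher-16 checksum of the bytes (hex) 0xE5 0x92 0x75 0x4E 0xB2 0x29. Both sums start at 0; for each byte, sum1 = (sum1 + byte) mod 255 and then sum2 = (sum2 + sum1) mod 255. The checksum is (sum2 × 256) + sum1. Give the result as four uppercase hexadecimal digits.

Running sums (mod 255):
  after byte 0 (0xE5): sum1=229, sum2=229
  after byte 1 (0x92): sum1=120, sum2=94
  after byte 2 (0x75): sum1=237, sum2=76
  after byte 3 (0x4E): sum1=60, sum2=136
  after byte 4 (0xB2): sum1=238, sum2=119
  after byte 5 (0x29): sum1=24, sum2=143
Checksum = sum2·256 + sum1 = 143·256 + 24 = 36632 = 0x8F18.

8F18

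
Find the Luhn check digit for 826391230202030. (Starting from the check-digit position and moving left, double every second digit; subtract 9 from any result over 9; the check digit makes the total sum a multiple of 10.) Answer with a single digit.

Partial digits right→left: 0 3 0 2 0 2 0 3 2 1 9 3 6 2 8
Double every second digit counting from the check-digit position (so the 1st, 3rd, 5th, ... of the partial from the right).
  doubled (with −9 where >9): 0 0 0 0 4 9 3 7 → sum 23
  kept as-is: 3 2 2 3 1 3 2 → sum 16
Total = 23 + 16 = 39.
Check digit = (10 − (39 mod 10)) mod 10 = 1.

1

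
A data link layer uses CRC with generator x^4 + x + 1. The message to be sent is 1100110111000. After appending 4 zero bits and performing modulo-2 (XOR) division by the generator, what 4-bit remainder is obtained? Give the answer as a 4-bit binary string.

0110

Append 4 zeros: 11001101110000000. Divide by 10011 (XOR where the leading bit is 1):
  pos 0: 11001 XOR 10011 = 01010
  pos 1: 10101 XOR 10011 = 00110
  pos 3: 11001 XOR 10011 = 01010
  pos 4: 10101 XOR 10011 = 00110
  pos 6: 11010 XOR 10011 = 01001
  pos 7: 10010 XOR 10011 = 00001
  pos 11: 10000 XOR 10011 = 00011
Remainder (last 4 bits) = 0110. This is the CRC / FCS.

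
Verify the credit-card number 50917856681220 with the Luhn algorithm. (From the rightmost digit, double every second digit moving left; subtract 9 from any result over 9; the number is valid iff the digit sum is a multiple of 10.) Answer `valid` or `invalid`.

From the right, keep odd positions and double even positions (subtract 9 from any doubled value over 9):
  doubled (positions 2,4,...): 4 2 3 1 5 9 1 → sum 25
  kept (positions 1,3,...): 0 2 8 6 8 1 0 → sum 25
Total = 50.
50 mod 10 = 0, so the number is valid.

valid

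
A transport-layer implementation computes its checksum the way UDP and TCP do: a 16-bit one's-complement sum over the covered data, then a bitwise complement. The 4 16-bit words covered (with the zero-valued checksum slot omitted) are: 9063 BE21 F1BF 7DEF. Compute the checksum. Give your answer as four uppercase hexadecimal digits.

One's-complement addition (fold any carry out of bit 15 back into bit 0):
  0x9063 + 0xBE21 = 0x14E84 → wrap carry → 0x4E85
  0x4E85 + 0xF1BF = 0x14044 → wrap carry → 0x4045
  0x4045 + 0x7DEF = 0x0BE34
One's-complement sum = 0xBE34.
Checksum = ~0xBE34 & 0xFFFF = 0x41CB.

41CB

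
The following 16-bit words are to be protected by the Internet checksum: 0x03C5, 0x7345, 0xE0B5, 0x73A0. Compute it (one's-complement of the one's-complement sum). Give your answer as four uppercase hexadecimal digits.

One's-complement addition (fold any carry out of bit 15 back into bit 0):
  0x03C5 + 0x7345 = 0x0770A
  0x770A + 0xE0B5 = 0x157BF → wrap carry → 0x57C0
  0x57C0 + 0x73A0 = 0x0CB60
One's-complement sum = 0xCB60.
Checksum = ~0xCB60 & 0xFFFF = 0x349F.

349F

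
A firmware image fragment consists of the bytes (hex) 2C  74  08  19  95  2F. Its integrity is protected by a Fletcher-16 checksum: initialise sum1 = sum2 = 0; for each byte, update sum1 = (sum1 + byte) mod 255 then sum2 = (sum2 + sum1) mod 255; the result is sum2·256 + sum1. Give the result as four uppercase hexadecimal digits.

1586

Running sums (mod 255):
  after byte 0 (2C): sum1=44, sum2=44
  after byte 1 (74): sum1=160, sum2=204
  after byte 2 (08): sum1=168, sum2=117
  after byte 3 (19): sum1=193, sum2=55
  after byte 4 (95): sum1=87, sum2=142
  after byte 5 (2F): sum1=134, sum2=21
Checksum = sum2·256 + sum1 = 21·256 + 134 = 5510 = 0x1586.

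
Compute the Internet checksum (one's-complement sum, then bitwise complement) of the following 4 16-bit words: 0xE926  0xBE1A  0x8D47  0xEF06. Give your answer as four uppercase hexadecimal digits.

One's-complement addition (fold any carry out of bit 15 back into bit 0):
  0xE926 + 0xBE1A = 0x1A740 → wrap carry → 0xA741
  0xA741 + 0x8D47 = 0x13488 → wrap carry → 0x3489
  0x3489 + 0xEF06 = 0x1238F → wrap carry → 0x2390
One's-complement sum = 0x2390.
Checksum = ~0x2390 & 0xFFFF = 0xDC6F.

DC6F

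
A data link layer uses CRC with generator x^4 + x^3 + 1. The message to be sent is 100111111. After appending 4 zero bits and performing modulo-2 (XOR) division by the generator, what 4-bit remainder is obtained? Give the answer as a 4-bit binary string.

0010

Append 4 zeros: 1001111110000. Divide by 11001 (XOR where the leading bit is 1):
  pos 0: 10011 XOR 11001 = 01010
  pos 1: 10101 XOR 11001 = 01100
  pos 2: 11001 XOR 11001 = 00000
  pos 7: 11000 XOR 11001 = 00001
Remainder (last 4 bits) = 0010. This is the CRC / FCS.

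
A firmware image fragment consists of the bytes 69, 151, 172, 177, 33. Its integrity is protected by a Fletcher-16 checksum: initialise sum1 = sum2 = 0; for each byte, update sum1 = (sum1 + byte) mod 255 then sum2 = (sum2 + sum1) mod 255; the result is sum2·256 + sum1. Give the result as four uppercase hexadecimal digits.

435C

Running sums (mod 255):
  after byte 0 (69): sum1=69, sum2=69
  after byte 1 (151): sum1=220, sum2=34
  after byte 2 (172): sum1=137, sum2=171
  after byte 3 (177): sum1=59, sum2=230
  after byte 4 (33): sum1=92, sum2=67
Checksum = sum2·256 + sum1 = 67·256 + 92 = 17244 = 0x435C.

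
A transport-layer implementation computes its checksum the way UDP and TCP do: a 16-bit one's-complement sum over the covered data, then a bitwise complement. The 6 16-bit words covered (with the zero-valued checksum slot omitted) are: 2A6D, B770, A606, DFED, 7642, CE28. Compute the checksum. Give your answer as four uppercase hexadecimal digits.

53C2

One's-complement addition (fold any carry out of bit 15 back into bit 0):
  0x2A6D + 0xB770 = 0x0E1DD
  0xE1DD + 0xA606 = 0x187E3 → wrap carry → 0x87E4
  0x87E4 + 0xDFED = 0x167D1 → wrap carry → 0x67D2
  0x67D2 + 0x7642 = 0x0DE14
  0xDE14 + 0xCE28 = 0x1AC3C → wrap carry → 0xAC3D
One's-complement sum = 0xAC3D.
Checksum = ~0xAC3D & 0xFFFF = 0x53C2.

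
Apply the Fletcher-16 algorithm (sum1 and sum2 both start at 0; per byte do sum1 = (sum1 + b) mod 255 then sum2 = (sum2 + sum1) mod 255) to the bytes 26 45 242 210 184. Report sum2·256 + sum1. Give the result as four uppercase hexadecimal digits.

6EC5

Running sums (mod 255):
  after byte 0 (26): sum1=26, sum2=26
  after byte 1 (45): sum1=71, sum2=97
  after byte 2 (242): sum1=58, sum2=155
  after byte 3 (210): sum1=13, sum2=168
  after byte 4 (184): sum1=197, sum2=110
Checksum = sum2·256 + sum1 = 110·256 + 197 = 28357 = 0x6EC5.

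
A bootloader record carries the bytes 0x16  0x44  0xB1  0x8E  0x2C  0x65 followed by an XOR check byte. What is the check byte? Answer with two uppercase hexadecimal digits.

XOR the bytes together:
  start with 0x16
  0x16 ⊕ 0x44 = 0x52
  0x52 ⊕ 0xB1 = 0xE3
  0xE3 ⊕ 0x8E = 0x6D
  0x6D ⊕ 0x2C = 0x41
  0x41 ⊕ 0x65 = 0x24

24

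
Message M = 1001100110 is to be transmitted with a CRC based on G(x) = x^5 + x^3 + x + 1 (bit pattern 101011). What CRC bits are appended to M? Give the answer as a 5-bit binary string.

11010

Append 5 zeros: 100110011000000. Divide by 101011 (XOR where the leading bit is 1):
  pos 0: 100110 XOR 101011 = 001101
  pos 2: 110101 XOR 101011 = 011110
  pos 3: 111101 XOR 101011 = 010110
  pos 4: 101100 XOR 101011 = 000111
  pos 7: 111000 XOR 101011 = 010011
  pos 8: 100110 XOR 101011 = 001101
Remainder (last 5 bits) = 11010. This is the CRC / FCS.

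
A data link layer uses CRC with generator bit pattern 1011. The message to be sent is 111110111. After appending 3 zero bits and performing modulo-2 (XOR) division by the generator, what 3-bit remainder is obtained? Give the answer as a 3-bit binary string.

Append 3 zeros: 111110111000. Divide by 1011 (XOR where the leading bit is 1):
  pos 0: 1111 XOR 1011 = 0100
  pos 1: 1001 XOR 1011 = 0010
  pos 3: 1001 XOR 1011 = 0010
  pos 5: 1011 XOR 1011 = 0000
Remainder (last 3 bits) = 000. This is the CRC / FCS.

000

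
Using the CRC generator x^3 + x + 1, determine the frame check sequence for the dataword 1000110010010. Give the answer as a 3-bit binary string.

Append 3 zeros: 1000110010010000. Divide by 1011 (XOR where the leading bit is 1):
  pos 0: 1000 XOR 1011 = 0011
  pos 2: 1111 XOR 1011 = 0100
  pos 3: 1000 XOR 1011 = 0011
  pos 5: 1101 XOR 1011 = 0110
  pos 6: 1100 XOR 1011 = 0111
  pos 7: 1110 XOR 1011 = 0101
  pos 8: 1011 XOR 1011 = 0000
Remainder (last 3 bits) = 000. This is the CRC / FCS.

000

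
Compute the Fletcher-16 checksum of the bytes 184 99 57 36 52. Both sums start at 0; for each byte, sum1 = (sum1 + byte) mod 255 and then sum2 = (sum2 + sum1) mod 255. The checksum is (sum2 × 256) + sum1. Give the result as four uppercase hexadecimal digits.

51AD

Running sums (mod 255):
  after byte 0 (184): sum1=184, sum2=184
  after byte 1 (99): sum1=28, sum2=212
  after byte 2 (57): sum1=85, sum2=42
  after byte 3 (36): sum1=121, sum2=163
  after byte 4 (52): sum1=173, sum2=81
Checksum = sum2·256 + sum1 = 81·256 + 173 = 20909 = 0x51AD.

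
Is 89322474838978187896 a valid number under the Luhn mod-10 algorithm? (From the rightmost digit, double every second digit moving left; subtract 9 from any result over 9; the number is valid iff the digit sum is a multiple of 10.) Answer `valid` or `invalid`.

invalid

From the right, keep odd positions and double even positions (subtract 9 from any doubled value over 9):
  doubled (positions 2,4,...): 9 5 2 5 7 7 5 4 6 7 → sum 57
  kept (positions 1,3,...): 6 8 8 8 9 3 4 4 2 9 → sum 61
Total = 118.
118 mod 10 = 8, so the number is invalid.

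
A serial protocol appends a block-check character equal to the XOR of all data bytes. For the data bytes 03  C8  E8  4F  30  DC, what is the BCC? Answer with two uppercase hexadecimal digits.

XOR the bytes together:
  start with 0x03
  0x03 ⊕ 0xC8 = 0xCB
  0xCB ⊕ 0xE8 = 0x23
  0x23 ⊕ 0x4F = 0x6C
  0x6C ⊕ 0x30 = 0x5C
  0x5C ⊕ 0xDC = 0x80

80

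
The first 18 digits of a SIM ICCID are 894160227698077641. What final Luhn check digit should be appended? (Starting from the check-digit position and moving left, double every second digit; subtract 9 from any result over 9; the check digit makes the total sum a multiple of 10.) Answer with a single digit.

Partial digits right→left: 1 4 6 7 7 0 8 9 6 7 2 2 0 6 1 4 9 8
Double every second digit counting from the check-digit position (so the 1st, 3rd, 5th, ... of the partial from the right).
  doubled (with −9 where >9): 2 3 5 7 3 4 0 2 9 → sum 35
  kept as-is: 4 7 0 9 7 2 6 4 8 → sum 47
Total = 35 + 47 = 82.
Check digit = (10 − (82 mod 10)) mod 10 = 8.

8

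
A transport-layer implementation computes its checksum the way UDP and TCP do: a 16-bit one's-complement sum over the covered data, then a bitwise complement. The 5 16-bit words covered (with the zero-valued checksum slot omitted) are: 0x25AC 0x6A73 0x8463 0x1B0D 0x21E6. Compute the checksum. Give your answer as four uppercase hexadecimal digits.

AE89

One's-complement addition (fold any carry out of bit 15 back into bit 0):
  0x25AC + 0x6A73 = 0x0901F
  0x901F + 0x8463 = 0x11482 → wrap carry → 0x1483
  0x1483 + 0x1B0D = 0x02F90
  0x2F90 + 0x21E6 = 0x05176
One's-complement sum = 0x5176.
Checksum = ~0x5176 & 0xFFFF = 0xAE89.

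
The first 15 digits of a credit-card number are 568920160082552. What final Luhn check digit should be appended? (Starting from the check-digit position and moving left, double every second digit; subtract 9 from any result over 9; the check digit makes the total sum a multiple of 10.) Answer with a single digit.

Partial digits right→left: 2 5 5 2 8 0 0 6 1 0 2 9 8 6 5
Double every second digit counting from the check-digit position (so the 1st, 3rd, 5th, ... of the partial from the right).
  doubled (with −9 where >9): 4 1 7 0 2 4 7 1 → sum 26
  kept as-is: 5 2 0 6 0 9 6 → sum 28
Total = 26 + 28 = 54.
Check digit = (10 − (54 mod 10)) mod 10 = 6.

6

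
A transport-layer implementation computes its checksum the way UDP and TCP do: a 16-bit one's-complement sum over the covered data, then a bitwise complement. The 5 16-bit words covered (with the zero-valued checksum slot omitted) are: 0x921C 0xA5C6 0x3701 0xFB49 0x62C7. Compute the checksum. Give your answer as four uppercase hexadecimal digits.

One's-complement addition (fold any carry out of bit 15 back into bit 0):
  0x921C + 0xA5C6 = 0x137E2 → wrap carry → 0x37E3
  0x37E3 + 0x3701 = 0x06EE4
  0x6EE4 + 0xFB49 = 0x16A2D → wrap carry → 0x6A2E
  0x6A2E + 0x62C7 = 0x0CCF5
One's-complement sum = 0xCCF5.
Checksum = ~0xCCF5 & 0xFFFF = 0x330A.

330A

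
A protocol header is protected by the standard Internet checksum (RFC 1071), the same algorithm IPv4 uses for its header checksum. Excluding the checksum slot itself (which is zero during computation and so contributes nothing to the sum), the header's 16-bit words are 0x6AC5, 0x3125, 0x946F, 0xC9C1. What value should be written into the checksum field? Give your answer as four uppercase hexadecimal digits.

One's-complement addition (fold any carry out of bit 15 back into bit 0):
  0x6AC5 + 0x3125 = 0x09BEA
  0x9BEA + 0x946F = 0x13059 → wrap carry → 0x305A
  0x305A + 0xC9C1 = 0x0FA1B
One's-complement sum = 0xFA1B.
Checksum = ~0xFA1B & 0xFFFF = 0x05E4.

05E4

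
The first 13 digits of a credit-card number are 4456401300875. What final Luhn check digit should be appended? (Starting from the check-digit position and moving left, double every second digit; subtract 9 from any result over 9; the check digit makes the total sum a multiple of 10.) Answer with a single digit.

3

Partial digits right→left: 5 7 8 0 0 3 1 0 4 6 5 4 4
Double every second digit counting from the check-digit position (so the 1st, 3rd, 5th, ... of the partial from the right).
  doubled (with −9 where >9): 1 7 0 2 8 1 8 → sum 27
  kept as-is: 7 0 3 0 6 4 → sum 20
Total = 27 + 20 = 47.
Check digit = (10 − (47 mod 10)) mod 10 = 3.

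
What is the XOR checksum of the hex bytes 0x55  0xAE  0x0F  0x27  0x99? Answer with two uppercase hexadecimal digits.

XOR the bytes together:
  start with 0x55
  0x55 ⊕ 0xAE = 0xFB
  0xFB ⊕ 0x0F = 0xF4
  0xF4 ⊕ 0x27 = 0xD3
  0xD3 ⊕ 0x99 = 0x4A

4A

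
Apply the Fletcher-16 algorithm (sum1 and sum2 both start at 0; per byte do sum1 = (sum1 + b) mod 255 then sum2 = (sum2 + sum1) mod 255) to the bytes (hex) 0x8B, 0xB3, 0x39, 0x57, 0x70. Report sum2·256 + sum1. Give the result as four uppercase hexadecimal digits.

5340

Running sums (mod 255):
  after byte 0 (0x8B): sum1=139, sum2=139
  after byte 1 (0xB3): sum1=63, sum2=202
  after byte 2 (0x39): sum1=120, sum2=67
  after byte 3 (0x57): sum1=207, sum2=19
  after byte 4 (0x70): sum1=64, sum2=83
Checksum = sum2·256 + sum1 = 83·256 + 64 = 21312 = 0x5340.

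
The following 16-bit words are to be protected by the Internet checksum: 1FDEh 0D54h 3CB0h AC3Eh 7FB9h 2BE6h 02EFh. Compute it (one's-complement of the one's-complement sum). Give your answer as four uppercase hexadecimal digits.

One's-complement addition (fold any carry out of bit 15 back into bit 0):
  0x1FDE + 0x0D54 = 0x02D32
  0x2D32 + 0x3CB0 = 0x069E2
  0x69E2 + 0xAC3E = 0x11620 → wrap carry → 0x1621
  0x1621 + 0x7FB9 = 0x095DA
  0x95DA + 0x2BE6 = 0x0C1C0
  0xC1C0 + 0x02EF = 0x0C4AF
One's-complement sum = 0xC4AF.
Checksum = ~0xC4AF & 0xFFFF = 0x3B50.

3B50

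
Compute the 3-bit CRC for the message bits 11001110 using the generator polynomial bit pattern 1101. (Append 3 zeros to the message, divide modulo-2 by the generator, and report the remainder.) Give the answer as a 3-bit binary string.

011

Append 3 zeros: 11001110000. Divide by 1101 (XOR where the leading bit is 1):
  pos 0: 1100 XOR 1101 = 0001
  pos 3: 1111 XOR 1101 = 0010
  pos 5: 1000 XOR 1101 = 0101
  pos 6: 1010 XOR 1101 = 0111
  pos 7: 1110 XOR 1101 = 0011
Remainder (last 3 bits) = 011. This is the CRC / FCS.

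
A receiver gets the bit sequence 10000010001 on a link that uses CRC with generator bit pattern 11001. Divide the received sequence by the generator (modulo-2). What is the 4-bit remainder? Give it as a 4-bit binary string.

0010

Modulo-2 division of 10000010001 by 11001:
  pos 0: 10000 XOR 11001 = 01001
  pos 1: 10010 XOR 11001 = 01011
  pos 2: 10111 XOR 11001 = 01110
  pos 3: 11100 XOR 11001 = 00101
  pos 5: 10100 XOR 11001 = 01101
  pos 6: 11011 XOR 11001 = 00010
Remainder = 0010 (nonzero — an error is detected).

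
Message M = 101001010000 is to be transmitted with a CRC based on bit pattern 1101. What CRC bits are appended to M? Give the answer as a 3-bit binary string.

Append 3 zeros: 101001010000000. Divide by 1101 (XOR where the leading bit is 1):
  pos 0: 1010 XOR 1101 = 0111
  pos 1: 1110 XOR 1101 = 0011
  pos 3: 1110 XOR 1101 = 0011
  pos 5: 1110 XOR 1101 = 0011
  pos 7: 1100 XOR 1101 = 0001
  pos 10: 1000 XOR 1101 = 0101
  pos 11: 1010 XOR 1101 = 0111
Remainder (last 3 bits) = 111. This is the CRC / FCS.

111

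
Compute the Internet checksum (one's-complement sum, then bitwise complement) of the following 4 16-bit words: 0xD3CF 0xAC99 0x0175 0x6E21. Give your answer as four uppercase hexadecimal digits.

1000

One's-complement addition (fold any carry out of bit 15 back into bit 0):
  0xD3CF + 0xAC99 = 0x18068 → wrap carry → 0x8069
  0x8069 + 0x0175 = 0x081DE
  0x81DE + 0x6E21 = 0x0EFFF
One's-complement sum = 0xEFFF.
Checksum = ~0xEFFF & 0xFFFF = 0x1000.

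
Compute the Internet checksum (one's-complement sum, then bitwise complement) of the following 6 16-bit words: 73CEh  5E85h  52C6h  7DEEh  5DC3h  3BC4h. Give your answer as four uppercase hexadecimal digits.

One's-complement addition (fold any carry out of bit 15 back into bit 0):
  0x73CE + 0x5E85 = 0x0D253
  0xD253 + 0x52C6 = 0x12519 → wrap carry → 0x251A
  0x251A + 0x7DEE = 0x0A308
  0xA308 + 0x5DC3 = 0x100CB → wrap carry → 0x00CC
  0x00CC + 0x3BC4 = 0x03C90
One's-complement sum = 0x3C90.
Checksum = ~0x3C90 & 0xFFFF = 0xC36F.

C36F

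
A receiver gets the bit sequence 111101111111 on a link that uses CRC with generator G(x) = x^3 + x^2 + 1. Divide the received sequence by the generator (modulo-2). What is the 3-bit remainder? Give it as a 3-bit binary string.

100

Modulo-2 division of 111101111111 by 1101:
  pos 0: 1111 XOR 1101 = 0010
  pos 2: 1001 XOR 1101 = 0100
  pos 3: 1001 XOR 1101 = 0100
  pos 4: 1001 XOR 1101 = 0100
  pos 5: 1001 XOR 1101 = 0100
  pos 6: 1001 XOR 1101 = 0100
  pos 7: 1001 XOR 1101 = 0100
  pos 8: 1001 XOR 1101 = 0100
Remainder = 100 (nonzero — an error is detected).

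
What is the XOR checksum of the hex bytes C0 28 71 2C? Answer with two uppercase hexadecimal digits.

XOR the bytes together:
  start with 0xC0
  0xC0 ⊕ 0x28 = 0xE8
  0xE8 ⊕ 0x71 = 0x99
  0x99 ⊕ 0x2C = 0xB5

B5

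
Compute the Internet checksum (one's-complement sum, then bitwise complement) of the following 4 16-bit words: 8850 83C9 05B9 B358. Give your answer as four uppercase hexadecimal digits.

3AD4

One's-complement addition (fold any carry out of bit 15 back into bit 0):
  0x8850 + 0x83C9 = 0x10C19 → wrap carry → 0x0C1A
  0x0C1A + 0x05B9 = 0x011D3
  0x11D3 + 0xB358 = 0x0C52B
One's-complement sum = 0xC52B.
Checksum = ~0xC52B & 0xFFFF = 0x3AD4.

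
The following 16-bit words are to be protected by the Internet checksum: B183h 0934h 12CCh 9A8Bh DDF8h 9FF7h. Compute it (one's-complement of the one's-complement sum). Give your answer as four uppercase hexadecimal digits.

1A00

One's-complement addition (fold any carry out of bit 15 back into bit 0):
  0xB183 + 0x0934 = 0x0BAB7
  0xBAB7 + 0x12CC = 0x0CD83
  0xCD83 + 0x9A8B = 0x1680E → wrap carry → 0x680F
  0x680F + 0xDDF8 = 0x14607 → wrap carry → 0x4608
  0x4608 + 0x9FF7 = 0x0E5FF
One's-complement sum = 0xE5FF.
Checksum = ~0xE5FF & 0xFFFF = 0x1A00.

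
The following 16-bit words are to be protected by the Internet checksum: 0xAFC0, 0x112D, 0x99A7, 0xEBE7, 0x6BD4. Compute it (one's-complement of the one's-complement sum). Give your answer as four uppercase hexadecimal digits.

One's-complement addition (fold any carry out of bit 15 back into bit 0):
  0xAFC0 + 0x112D = 0x0C0ED
  0xC0ED + 0x99A7 = 0x15A94 → wrap carry → 0x5A95
  0x5A95 + 0xEBE7 = 0x1467C → wrap carry → 0x467D
  0x467D + 0x6BD4 = 0x0B251
One's-complement sum = 0xB251.
Checksum = ~0xB251 & 0xFFFF = 0x4DAE.

4DAE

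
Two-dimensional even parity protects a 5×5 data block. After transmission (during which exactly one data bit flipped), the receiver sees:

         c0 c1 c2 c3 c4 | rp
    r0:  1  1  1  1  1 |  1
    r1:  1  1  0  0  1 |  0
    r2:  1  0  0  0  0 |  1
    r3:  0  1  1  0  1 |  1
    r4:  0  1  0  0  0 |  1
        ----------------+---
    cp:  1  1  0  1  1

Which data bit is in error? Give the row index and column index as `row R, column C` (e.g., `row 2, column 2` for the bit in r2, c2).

row 1, column 1

Recompute each row's even parity and compare to rp:
  r0: data parity 1, sent rp 1 → ok
  r1: data parity 1, sent rp 0 → mismatch
  r2: data parity 1, sent rp 1 → ok
  r3: data parity 1, sent rp 1 → ok
  r4: data parity 1, sent rp 1 → ok
Recompute each column's even parity and compare to cp:
  c0: data parity 1, sent cp 1 → ok
  c1: data parity 0, sent cp 1 → mismatch
  c2: data parity 0, sent cp 0 → ok
  c3: data parity 1, sent cp 1 → ok
  c4: data parity 1, sent cp 1 → ok
Exactly one row (r1) and one column (c1) fail → the flipped bit is at their intersection.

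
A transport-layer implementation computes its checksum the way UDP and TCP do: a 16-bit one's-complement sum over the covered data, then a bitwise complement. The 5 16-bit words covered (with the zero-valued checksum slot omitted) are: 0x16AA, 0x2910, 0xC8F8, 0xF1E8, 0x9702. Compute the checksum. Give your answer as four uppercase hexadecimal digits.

One's-complement addition (fold any carry out of bit 15 back into bit 0):
  0x16AA + 0x2910 = 0x03FBA
  0x3FBA + 0xC8F8 = 0x108B2 → wrap carry → 0x08B3
  0x08B3 + 0xF1E8 = 0x0FA9B
  0xFA9B + 0x9702 = 0x1919D → wrap carry → 0x919E
One's-complement sum = 0x919E.
Checksum = ~0x919E & 0xFFFF = 0x6E61.

6E61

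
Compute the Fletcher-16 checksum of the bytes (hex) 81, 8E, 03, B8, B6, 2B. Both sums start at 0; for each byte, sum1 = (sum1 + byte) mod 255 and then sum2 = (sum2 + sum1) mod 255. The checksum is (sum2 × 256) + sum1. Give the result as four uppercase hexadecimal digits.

A0AD

Running sums (mod 255):
  after byte 0 (81): sum1=129, sum2=129
  after byte 1 (8E): sum1=16, sum2=145
  after byte 2 (03): sum1=19, sum2=164
  after byte 3 (B8): sum1=203, sum2=112
  after byte 4 (B6): sum1=130, sum2=242
  after byte 5 (2B): sum1=173, sum2=160
Checksum = sum2·256 + sum1 = 160·256 + 173 = 41133 = 0xA0AD.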